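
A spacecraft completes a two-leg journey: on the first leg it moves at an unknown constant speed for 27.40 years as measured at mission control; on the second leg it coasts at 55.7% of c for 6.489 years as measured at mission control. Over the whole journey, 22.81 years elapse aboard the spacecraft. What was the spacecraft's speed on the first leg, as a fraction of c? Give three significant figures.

Leg 1: speed unknown; τ_1 = 27.40/γ_1.
Leg 2: β = 0.557; γ = 1/√(1 − 0.557²) = 1/√0.6898 = 1.204; τ_2 = 6.489/1.204 = 5.389 years.
Total proper time: τ_1 + 5.389 = 22.81, so τ_1 = 22.81 − 5.389 = 17.42 years.
γ_1 = 27.40/17.42 = 1.573; β = √(1 − 1/γ²) = √0.5958.

β = 0.772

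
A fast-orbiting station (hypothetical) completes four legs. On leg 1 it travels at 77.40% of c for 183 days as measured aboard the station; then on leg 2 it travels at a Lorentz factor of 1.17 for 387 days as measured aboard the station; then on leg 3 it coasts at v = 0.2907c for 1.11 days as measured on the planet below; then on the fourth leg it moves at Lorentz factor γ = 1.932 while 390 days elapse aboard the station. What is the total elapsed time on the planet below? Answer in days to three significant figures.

Δt = 1500 days

Leg 1: β = 0.7740; γ = 1/√(1 − 0.7740²) = 1/√0.4009 = 1.579; Δt_1 = 1.579 × 183 = 289.0 days.
Leg 2: γ = 1.17; Δt_2 = 1.170 × 387 = 452.8 days.
Leg 3: 1.11 days is already measured on the planet below.
Leg 4: γ = 1.932; Δt_4 = 1.932 × 390 = 753.5 days.
Total: 289.0 + 452.8 + 1.110 + 753.5 days.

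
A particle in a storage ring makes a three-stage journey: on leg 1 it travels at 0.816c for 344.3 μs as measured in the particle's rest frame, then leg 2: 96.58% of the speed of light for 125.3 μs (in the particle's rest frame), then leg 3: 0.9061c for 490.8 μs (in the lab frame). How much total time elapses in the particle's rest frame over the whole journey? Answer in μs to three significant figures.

Leg 1: 344.3 μs is already measured in the particle's rest frame.
Leg 2: 125.3 μs is already measured in the particle's rest frame.
Leg 3: γ = 1/√(1 − 0.9061²) = 1/√0.1790 = 2.364; τ_3 = 490.8/2.364 = 207.6 μs.
Total: 344.3 + 125.3 + 207.6 μs.

τ = 677 μs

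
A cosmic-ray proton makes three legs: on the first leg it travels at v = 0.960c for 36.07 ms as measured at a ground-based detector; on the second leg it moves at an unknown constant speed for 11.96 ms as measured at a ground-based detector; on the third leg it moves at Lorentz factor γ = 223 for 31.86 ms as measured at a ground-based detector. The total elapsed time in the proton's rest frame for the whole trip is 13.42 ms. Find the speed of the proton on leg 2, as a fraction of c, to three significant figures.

β = 0.964

Leg 1: γ = 1/√(1 − 0.960²) = 1/√0.07840 = 3.571; τ_1 = 36.07/3.571 = 10.10 ms.
Leg 2: speed unknown; τ_2 = 11.96/γ_2.
Leg 3: γ = 223; τ_3 = 31.86/223.0 = 0.1429 ms.
Total proper time: 10.10 + τ_2 + 0.1429 = 13.42, so τ_2 = 13.42 − 10.24 = 3.178 ms.
γ_2 = 11.96/3.178 = 3.764; β = √(1 − 1/γ²) = √0.9294.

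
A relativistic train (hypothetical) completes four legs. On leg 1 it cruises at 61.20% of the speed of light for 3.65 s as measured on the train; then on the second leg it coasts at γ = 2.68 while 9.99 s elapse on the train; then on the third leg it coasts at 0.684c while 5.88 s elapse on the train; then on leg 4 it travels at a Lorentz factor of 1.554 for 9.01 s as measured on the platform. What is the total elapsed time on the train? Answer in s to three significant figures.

Leg 1: 3.65 s is already measured on the train.
Leg 2: 9.99 s is already measured on the train.
Leg 3: 5.88 s is already measured on the train.
Leg 4: γ = 1.554; τ_4 = 9.01/1.554 = 5.798 s.
Total: 3.650 + 9.990 + 5.880 + 5.798 s.

τ = 25.3 s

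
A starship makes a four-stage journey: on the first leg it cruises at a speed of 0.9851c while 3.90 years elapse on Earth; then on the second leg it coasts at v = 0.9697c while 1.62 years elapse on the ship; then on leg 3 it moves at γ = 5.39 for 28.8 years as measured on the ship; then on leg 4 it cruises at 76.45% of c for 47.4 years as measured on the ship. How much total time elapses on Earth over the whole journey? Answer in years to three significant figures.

Leg 1: 3.90 years is already measured on Earth.
Leg 2: γ = 1/√(1 − 0.9697²) = 1/√0.05968 = 4.093; Δt_2 = 4.093 × 1.62 = 6.631 years.
Leg 3: γ = 5.39; Δt_3 = 5.390 × 28.8 = 155.2 years.
Leg 4: β = 0.7645; γ = 1/√(1 − 0.7645²) = 1/√0.4155 = 1.551; Δt_4 = 1.551 × 47.4 = 73.53 years.
Total: 3.900 + 6.631 + 155.2 + 73.53 years.

Δt = 239 years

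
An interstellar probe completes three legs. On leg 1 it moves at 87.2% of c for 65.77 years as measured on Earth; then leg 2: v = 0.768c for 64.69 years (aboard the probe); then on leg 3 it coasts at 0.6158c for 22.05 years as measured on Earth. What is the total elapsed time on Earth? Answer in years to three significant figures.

Leg 1: 65.77 years is already measured on Earth.
Leg 2: γ = 1/√(1 − 0.768²) = 1/√0.4102 = 1.561; Δt_2 = 1.561 × 64.69 = 101.0 years.
Leg 3: 22.05 years is already measured on Earth.
Total: 65.77 + 101.0 + 22.05 years.

Δt = 189 years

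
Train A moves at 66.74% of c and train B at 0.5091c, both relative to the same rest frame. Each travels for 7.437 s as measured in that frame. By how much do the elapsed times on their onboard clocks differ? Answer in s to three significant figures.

A: β = 0.6674; γ = 1/√(1 − 0.6674²) = 1/√0.5546 = 1.343; τ_A = 7.437/1.343 = 5.538 s.
B: γ = 1/√(1 − 0.5091²) = 1/√0.7408 = 1.162; τ_B = 7.437/1.162 = 6.401 s.

|τ_A − τ_B| = 0.863 s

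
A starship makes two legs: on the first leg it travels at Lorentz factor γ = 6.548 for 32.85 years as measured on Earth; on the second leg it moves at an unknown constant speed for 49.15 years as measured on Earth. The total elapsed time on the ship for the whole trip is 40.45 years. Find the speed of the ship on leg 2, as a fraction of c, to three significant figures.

β = 0.693

Leg 1: γ = 6.548; τ_1 = 32.85/6.548 = 5.017 years.
Leg 2: speed unknown; τ_2 = 49.15/γ_2.
Total proper time: 5.017 + τ_2 = 40.45, so τ_2 = 40.45 − 5.017 = 35.43 years.
γ_2 = 49.15/35.43 = 1.387; β = √(1 − 1/γ²) = √0.4803.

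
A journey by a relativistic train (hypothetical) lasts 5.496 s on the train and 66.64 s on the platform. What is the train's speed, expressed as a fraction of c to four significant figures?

The proper time is measured on the train (both events occur at the train's location); Δt is measured on the platform. γ = Δt/τ = 66.64/5.496 = 12.13.
β = √(1 − 1/γ²) = √(1 − 0.006802) = √0.9932

v = 0.9966c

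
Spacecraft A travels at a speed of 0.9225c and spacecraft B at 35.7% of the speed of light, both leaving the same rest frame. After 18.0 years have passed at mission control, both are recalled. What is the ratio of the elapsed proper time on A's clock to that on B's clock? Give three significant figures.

A: γ = 1/√(1 − 0.9225²) = 1/√0.1490 = 2.591. B: β = 0.357; γ = 1/√(1 − 0.357²) = 1/√0.8726 = 1.071.
τ_A/τ_B = γ_B/γ_A = 1.071/2.591 = 0.4132, so τ_A/τ_B = 0.4132.

τ_A/τ_B = 0.413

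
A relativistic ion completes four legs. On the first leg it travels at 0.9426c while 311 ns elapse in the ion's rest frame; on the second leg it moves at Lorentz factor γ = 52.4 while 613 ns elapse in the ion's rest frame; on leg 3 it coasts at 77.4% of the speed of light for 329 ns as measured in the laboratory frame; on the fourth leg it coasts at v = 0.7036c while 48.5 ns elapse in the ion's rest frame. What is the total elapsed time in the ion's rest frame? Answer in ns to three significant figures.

Leg 1: 311 ns is already measured in the ion's rest frame.
Leg 2: 613 ns is already measured in the ion's rest frame.
Leg 3: β = 0.774; γ = 1/√(1 − 0.774²) = 1/√0.4009 = 1.579; τ_3 = 329/1.579 = 208.3 ns.
Leg 4: 48.5 ns is already measured in the ion's rest frame.
Total: 311.0 + 613.0 + 208.3 + 48.50 ns.

τ = 1180 ns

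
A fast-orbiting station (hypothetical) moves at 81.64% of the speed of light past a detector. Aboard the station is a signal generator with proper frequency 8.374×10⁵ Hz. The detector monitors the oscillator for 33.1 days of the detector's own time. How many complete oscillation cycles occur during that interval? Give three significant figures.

β = 0.8164; γ = 1/√(1 − 0.8164²) = 1/√0.3335 = 1.732
During 33.1 days of lab time, the oscillator's proper time advances by τ = Δt/γ = 33.1/1.732 = 19.11 days = 1.652×10⁶ s.
N = f × τ = 8.374×10⁵ × 1.652×10⁶ = 1.383×10¹².

N = 1.38×10¹²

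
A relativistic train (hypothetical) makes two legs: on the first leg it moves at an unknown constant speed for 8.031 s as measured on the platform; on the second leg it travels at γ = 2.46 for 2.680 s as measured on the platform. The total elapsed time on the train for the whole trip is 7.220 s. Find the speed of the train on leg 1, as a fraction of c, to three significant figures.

β = 0.646

Leg 1: speed unknown; τ_1 = 8.031/γ_1.
Leg 2: γ = 2.46; τ_2 = 2.680/2.460 = 1.089 s.
Total proper time: τ_1 + 1.089 = 7.220, so τ_1 = 7.220 − 1.089 = 6.131 s.
γ_1 = 8.031/6.131 = 1.310; β = √(1 − 1/γ²) = √0.4173.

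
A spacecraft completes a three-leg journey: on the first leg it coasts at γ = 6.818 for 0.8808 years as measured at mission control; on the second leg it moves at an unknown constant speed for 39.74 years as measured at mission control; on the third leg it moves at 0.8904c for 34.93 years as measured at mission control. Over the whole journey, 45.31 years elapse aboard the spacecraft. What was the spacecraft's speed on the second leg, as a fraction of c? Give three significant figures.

Leg 1: γ = 6.818; τ_1 = 0.8808/6.818 = 0.1292 years.
Leg 2: speed unknown; τ_2 = 39.74/γ_2.
Leg 3: γ = 1/√(1 − 0.8904²) = 1/√0.2072 = 2.197; τ_3 = 34.93/2.197 = 15.90 years.
Total proper time: 0.1292 + τ_2 + 15.90 = 45.31, so τ_2 = 45.31 − 16.03 = 29.28 years.
γ_2 = 39.74/29.28 = 1.357; β = √(1 − 1/γ²) = √0.4571.

β = 0.676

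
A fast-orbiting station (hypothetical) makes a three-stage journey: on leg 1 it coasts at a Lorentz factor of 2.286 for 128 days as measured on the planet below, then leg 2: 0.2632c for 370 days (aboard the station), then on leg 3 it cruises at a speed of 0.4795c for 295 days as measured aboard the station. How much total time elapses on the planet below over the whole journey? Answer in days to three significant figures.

Δt = 848 days

Leg 1: 128 days is already measured on the planet below.
Leg 2: γ = 1/√(1 − 0.2632²) = 1/√0.9307 = 1.037; Δt_2 = 1.037 × 370 = 383.5 days.
Leg 3: γ = 1/√(1 − 0.4795²) = 1/√0.7701 = 1.140; Δt_3 = 1.140 × 295 = 336.2 days.
Total: 128.0 + 383.5 + 336.2 days.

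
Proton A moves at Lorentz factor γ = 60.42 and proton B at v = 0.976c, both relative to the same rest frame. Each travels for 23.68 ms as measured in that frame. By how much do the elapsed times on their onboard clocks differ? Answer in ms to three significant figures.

A: γ = 60.42; τ_A = 23.68/60.42 = 0.3919 ms.
B: γ = 1/√(1 − 0.976²) = 1/√0.04742 = 4.592; τ_B = 23.68/4.592 = 5.157 ms.

|τ_A − τ_B| = 4.76 ms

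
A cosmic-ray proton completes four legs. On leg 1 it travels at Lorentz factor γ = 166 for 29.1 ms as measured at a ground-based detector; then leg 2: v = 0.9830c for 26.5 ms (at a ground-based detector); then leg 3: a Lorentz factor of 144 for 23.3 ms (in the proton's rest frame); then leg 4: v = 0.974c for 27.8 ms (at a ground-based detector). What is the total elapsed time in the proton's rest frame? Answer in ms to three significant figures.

Leg 1: γ = 166; τ_1 = 29.1/166.0 = 0.1753 ms.
Leg 2: γ = 1/√(1 − 0.9830²) = 1/√0.03371 = 5.446; τ_2 = 26.5/5.446 = 4.866 ms.
Leg 3: 23.3 ms is already measured in the proton's rest frame.
Leg 4: γ = 1/√(1 − 0.974²) = 1/√0.05132 = 4.414; τ_4 = 27.8/4.414 = 6.298 ms.
Total: 0.1753 + 4.866 + 23.30 + 6.298 ms.

τ = 34.6 ms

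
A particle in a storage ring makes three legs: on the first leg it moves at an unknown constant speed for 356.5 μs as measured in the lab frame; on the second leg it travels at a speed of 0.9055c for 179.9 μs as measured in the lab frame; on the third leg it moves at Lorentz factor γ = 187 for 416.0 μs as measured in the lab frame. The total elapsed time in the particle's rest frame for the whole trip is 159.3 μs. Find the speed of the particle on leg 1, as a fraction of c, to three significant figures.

β = 0.974

Leg 1: speed unknown; τ_1 = 356.5/γ_1.
Leg 2: γ = 1/√(1 − 0.9055²) = 1/√0.1801 = 2.357; τ_2 = 179.9/2.357 = 76.34 μs.
Leg 3: γ = 187; τ_3 = 416.0/187.0 = 2.225 μs.
Total proper time: τ_1 + 76.34 + 2.225 = 159.3, so τ_1 = 159.3 − 78.56 = 80.74 μs.
γ_1 = 356.5/80.74 = 4.416; β = √(1 − 1/γ²) = √0.9487.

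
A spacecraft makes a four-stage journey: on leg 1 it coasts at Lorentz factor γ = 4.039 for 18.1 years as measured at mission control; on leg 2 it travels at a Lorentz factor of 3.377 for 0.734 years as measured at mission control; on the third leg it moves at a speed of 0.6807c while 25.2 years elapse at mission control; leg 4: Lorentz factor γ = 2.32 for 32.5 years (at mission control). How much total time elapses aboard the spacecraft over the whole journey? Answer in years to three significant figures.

τ = 37.2 years

Leg 1: γ = 4.039; τ_1 = 18.1/4.039 = 4.481 years.
Leg 2: γ = 3.377; τ_2 = 0.734/3.377 = 0.2174 years.
Leg 3: γ = 1/√(1 − 0.6807²) = 1/√0.5366 = 1.365; τ_3 = 25.2/1.365 = 18.46 years.
Leg 4: γ = 2.32; τ_4 = 32.5/2.320 = 14.01 years.
Total: 4.481 + 0.2174 + 18.46 + 14.01 years.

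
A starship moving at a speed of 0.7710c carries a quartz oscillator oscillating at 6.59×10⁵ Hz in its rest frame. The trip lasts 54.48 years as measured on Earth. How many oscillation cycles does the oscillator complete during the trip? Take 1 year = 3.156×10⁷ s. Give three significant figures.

N = 7.22×10¹⁴

γ = 1/√(1 − 0.7710²) = 1/√0.4056 = 1.570
The oscillator's own cycle count is N = f × τ where τ is the proper time on the ship. τ = Δt/γ = 54.48/1.570 = 34.69 years = 1.095×10⁹ s.
N = 6.59×10⁵ × 1.095×10⁹ = 7.216×10¹⁴.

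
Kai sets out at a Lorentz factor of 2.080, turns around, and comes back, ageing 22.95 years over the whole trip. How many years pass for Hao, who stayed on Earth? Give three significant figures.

Δt = 47.7 years

γ = 2.080
Earth-frame duration is the dilated interval: Δt = γτ = 2.080 × 22.95 years.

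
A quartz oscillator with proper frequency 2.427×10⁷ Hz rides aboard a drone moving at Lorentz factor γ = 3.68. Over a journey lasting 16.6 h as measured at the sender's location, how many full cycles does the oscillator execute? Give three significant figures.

N = 3.94×10¹¹

γ = 3.68
The oscillator's own cycle count is N = f × τ where τ is the proper time aboard the drone. τ = Δt/γ = 16.6/3.680 = 4.511 h = 1.624×10⁴ s.
N = 2.427×10⁷ × 1.624×10⁴ = 3.941×10¹¹.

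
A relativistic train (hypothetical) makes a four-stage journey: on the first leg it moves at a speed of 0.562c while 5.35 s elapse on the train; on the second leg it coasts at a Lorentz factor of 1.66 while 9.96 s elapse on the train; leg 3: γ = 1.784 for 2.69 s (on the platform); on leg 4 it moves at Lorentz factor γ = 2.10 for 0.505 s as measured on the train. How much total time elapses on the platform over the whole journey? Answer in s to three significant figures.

Leg 1: γ = 1/√(1 − 0.562²) = 1/√0.6842 = 1.209; Δt_1 = 1.209 × 5.35 = 6.468 s.
Leg 2: γ = 1.66; Δt_2 = 1.660 × 9.96 = 16.53 s.
Leg 3: 2.69 s is already measured on the platform.
Leg 4: γ = 2.10; Δt_4 = 2.100 × 0.505 = 1.061 s.
Total: 6.468 + 16.53 + 2.690 + 1.061 s.

Δt = 26.8 s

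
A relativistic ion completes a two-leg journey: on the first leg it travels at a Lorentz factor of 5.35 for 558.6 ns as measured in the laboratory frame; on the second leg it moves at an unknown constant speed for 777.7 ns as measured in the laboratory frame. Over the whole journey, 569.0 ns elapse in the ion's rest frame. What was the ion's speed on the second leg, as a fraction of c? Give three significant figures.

Leg 1: γ = 5.35; τ_1 = 558.6/5.350 = 104.4 ns.
Leg 2: speed unknown; τ_2 = 777.7/γ_2.
Total proper time: 104.4 + τ_2 = 569.0, so τ_2 = 569.0 − 104.4 = 464.6 ns.
γ_2 = 777.7/464.6 = 1.674; β = √(1 − 1/γ²) = √0.6431.

β = 0.802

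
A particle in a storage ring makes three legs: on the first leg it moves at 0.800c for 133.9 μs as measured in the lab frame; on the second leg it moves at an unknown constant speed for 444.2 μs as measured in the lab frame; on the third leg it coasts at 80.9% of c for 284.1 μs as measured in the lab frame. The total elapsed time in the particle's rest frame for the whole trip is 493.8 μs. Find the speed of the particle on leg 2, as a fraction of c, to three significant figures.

β = 0.832

Leg 1: γ = 1/√(1 − 0.800²) = 5/3 ≈ 1.667; τ_1 = 133.9/1.667 = 80.34 μs.
Leg 2: speed unknown; τ_2 = 444.2/γ_2.
Leg 3: β = 0.809; γ = 1/√(1 − 0.809²) = 1/√0.3455 = 1.701; τ_3 = 284.1/1.701 = 167.0 μs.
Total proper time: 80.34 + τ_2 + 167.0 = 493.8, so τ_2 = 493.8 − 247.3 = 246.5 μs.
γ_2 = 444.2/246.5 = 1.802; β = √(1 − 1/γ²) = √0.6921.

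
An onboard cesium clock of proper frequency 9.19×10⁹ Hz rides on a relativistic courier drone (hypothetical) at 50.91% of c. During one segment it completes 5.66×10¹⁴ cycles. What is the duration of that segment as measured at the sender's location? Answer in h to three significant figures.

Δt = 19.9 h

β = 0.5091; γ = 1/√(1 − 0.5091²) = 1/√0.7408 = 1.162
Proper time for N cycles: τ = N/f = 5.66×10¹⁴/(9.19×10⁹) = 6.159×10⁴ s = 17.11 h.
Lab-frame duration Δt = γτ = 1.162 × 17.11 = 19.88 h.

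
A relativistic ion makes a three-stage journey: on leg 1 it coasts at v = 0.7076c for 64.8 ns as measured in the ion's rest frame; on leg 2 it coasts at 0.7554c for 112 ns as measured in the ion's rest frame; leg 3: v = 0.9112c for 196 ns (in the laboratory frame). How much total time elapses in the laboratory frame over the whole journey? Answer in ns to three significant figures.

Leg 1: γ = 1/√(1 − 0.7076²) = 1/√0.4993 = 1.415; Δt_1 = 1.415 × 64.8 = 91.71 ns.
Leg 2: γ = 1/√(1 − 0.7554²) = 1/√0.4294 = 1.526; Δt_2 = 1.526 × 112 = 170.9 ns.
Leg 3: 196 ns is already measured in the laboratory frame.
Total: 91.71 + 170.9 + 196.0 ns.

Δt = 459 ns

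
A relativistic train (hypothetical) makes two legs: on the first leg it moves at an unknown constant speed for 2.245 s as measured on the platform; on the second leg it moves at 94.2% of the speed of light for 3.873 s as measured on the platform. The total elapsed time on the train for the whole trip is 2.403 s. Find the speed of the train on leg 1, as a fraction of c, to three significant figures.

β = 0.871

Leg 1: speed unknown; τ_1 = 2.245/γ_1.
Leg 2: β = 0.942; γ = 1/√(1 − 0.942²) = 1/√0.1126 = 2.980; τ_2 = 3.873/2.980 = 1.300 s.
Total proper time: τ_1 + 1.300 = 2.403, so τ_1 = 2.403 − 1.300 = 1.103 s.
γ_1 = 2.245/1.103 = 2.035; β = √(1 − 1/γ²) = √0.7585.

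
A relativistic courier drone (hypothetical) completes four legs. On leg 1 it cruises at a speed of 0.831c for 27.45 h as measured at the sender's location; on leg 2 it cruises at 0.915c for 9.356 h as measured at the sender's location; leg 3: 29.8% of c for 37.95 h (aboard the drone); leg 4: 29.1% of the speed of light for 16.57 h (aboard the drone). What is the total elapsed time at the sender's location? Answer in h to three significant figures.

Δt = 93.9 h

Leg 1: 27.45 h is already measured at the sender's location.
Leg 2: 9.356 h is already measured at the sender's location.
Leg 3: β = 0.298; γ = 1/√(1 − 0.298²) = 1/√0.9112 = 1.048; Δt_3 = 1.048 × 37.95 = 39.76 h.
Leg 4: β = 0.291; γ = 1/√(1 − 0.291²) = 1/√0.9153 = 1.045; Δt_4 = 1.045 × 16.57 = 17.32 h.
Total: 27.45 + 9.356 + 39.76 + 17.32 h.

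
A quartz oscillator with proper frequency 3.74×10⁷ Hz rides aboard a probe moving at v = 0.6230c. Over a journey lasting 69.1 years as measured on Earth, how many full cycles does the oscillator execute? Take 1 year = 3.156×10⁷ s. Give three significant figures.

N = 6.38×10¹⁶

γ = 1/√(1 − 0.6230²) = 1/√0.6119 = 1.278
The oscillator's own cycle count is N = f × τ where τ is the proper time aboard the probe. τ = Δt/γ = 69.1/1.278 = 54.05 years = 1.706×10⁹ s.
N = 3.74×10⁷ × 1.706×10⁹ = 6.380×10¹⁶.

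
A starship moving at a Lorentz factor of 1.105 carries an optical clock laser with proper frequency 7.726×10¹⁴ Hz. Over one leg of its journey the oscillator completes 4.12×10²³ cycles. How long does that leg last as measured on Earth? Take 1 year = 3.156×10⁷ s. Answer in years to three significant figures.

γ = 1.105
Proper time for N cycles: τ = N/f = 4.12×10²³/(7.726×10¹⁴) = 5.333×10⁸ s = 16.90 years.
Lab-frame duration Δt = γτ = 1.105 × 16.90 = 18.67 years.

Δt = 18.7 years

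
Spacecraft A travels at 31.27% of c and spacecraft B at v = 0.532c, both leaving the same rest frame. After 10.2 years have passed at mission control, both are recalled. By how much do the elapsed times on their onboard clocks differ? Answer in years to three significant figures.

|τ_A − τ_B| = 1.05 years

A: β = 0.3127; γ = 1/√(1 − 0.3127²) = 1/√0.9022 = 1.053; τ_A = 10.2/1.053 = 9.688 years.
B: γ = 1/√(1 − 0.532²) = 1/√0.7170 = 1.181; τ_B = 10.2/1.181 = 8.637 years.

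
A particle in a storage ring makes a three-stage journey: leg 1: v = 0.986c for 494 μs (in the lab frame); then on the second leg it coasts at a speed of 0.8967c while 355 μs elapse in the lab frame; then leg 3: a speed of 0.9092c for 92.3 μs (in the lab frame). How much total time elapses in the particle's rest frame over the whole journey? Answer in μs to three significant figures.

τ = 278 μs

Leg 1: γ = 1/√(1 − 0.986²) = 1/√0.02780 = 5.997; τ_1 = 494/5.997 = 82.37 μs.
Leg 2: γ = 1/√(1 − 0.8967²) = 1/√0.1959 = 2.259; τ_2 = 355/2.259 = 157.1 μs.
Leg 3: γ = 1/√(1 − 0.9092²) = 1/√0.1734 = 2.402; τ_3 = 92.3/2.402 = 38.43 μs.
Total: 82.37 + 157.1 + 38.43 μs.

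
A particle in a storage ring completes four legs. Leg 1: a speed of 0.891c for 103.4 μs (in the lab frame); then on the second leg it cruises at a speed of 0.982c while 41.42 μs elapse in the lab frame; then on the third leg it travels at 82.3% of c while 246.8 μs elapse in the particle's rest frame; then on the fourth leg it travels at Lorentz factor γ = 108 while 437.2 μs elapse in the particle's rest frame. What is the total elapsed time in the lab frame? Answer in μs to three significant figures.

Δt = 4.78×10⁴ μs

Leg 1: 103.4 μs is already measured in the lab frame.
Leg 2: 41.42 μs is already measured in the lab frame.
Leg 3: β = 0.823; γ = 1/√(1 − 0.823²) = 1/√0.3227 = 1.760; Δt_3 = 1.760 × 246.8 = 434.5 μs.
Leg 4: γ = 108; Δt_4 = 108.0 × 437.2 = 4.722×10⁴ μs.
Total: 103.4 + 41.42 + 434.5 + 4.722×10⁴ μs.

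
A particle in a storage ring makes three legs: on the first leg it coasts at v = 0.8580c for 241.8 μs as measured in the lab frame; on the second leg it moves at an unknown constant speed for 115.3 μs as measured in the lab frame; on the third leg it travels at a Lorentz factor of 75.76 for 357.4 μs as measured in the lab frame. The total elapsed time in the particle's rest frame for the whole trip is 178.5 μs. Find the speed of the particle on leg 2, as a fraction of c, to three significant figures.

β = 0.903

Leg 1: γ = 1/√(1 − 0.8580²) = 1/√0.2638 = 1.947; τ_1 = 241.8/1.947 = 124.2 μs.
Leg 2: speed unknown; τ_2 = 115.3/γ_2.
Leg 3: γ = 75.76; τ_3 = 357.4/75.76 = 4.718 μs.
Total proper time: 124.2 + τ_2 + 4.718 = 178.5, so τ_2 = 178.5 − 128.9 = 49.58 μs.
γ_2 = 115.3/49.58 = 2.325; β = √(1 − 1/γ²) = √0.8151.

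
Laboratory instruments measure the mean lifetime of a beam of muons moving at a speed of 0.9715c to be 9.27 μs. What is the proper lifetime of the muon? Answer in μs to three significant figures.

γ = 1/√(1 − 0.9715²) = 1/√0.05619 = 4.219
The lab-frame lifetime is the dilated interval; the proper lifetime is τ₀ = Δt/γ = 9.27/4.219 μs.

τ₀ = 2.20 μs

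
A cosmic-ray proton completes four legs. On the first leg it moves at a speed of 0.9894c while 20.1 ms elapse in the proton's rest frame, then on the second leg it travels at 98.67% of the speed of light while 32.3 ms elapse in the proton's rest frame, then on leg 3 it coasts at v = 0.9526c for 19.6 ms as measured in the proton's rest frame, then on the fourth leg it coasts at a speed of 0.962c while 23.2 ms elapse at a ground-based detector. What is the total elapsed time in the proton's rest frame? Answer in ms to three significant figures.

Leg 1: 20.1 ms is already measured in the proton's rest frame.
Leg 2: 32.3 ms is already measured in the proton's rest frame.
Leg 3: 19.6 ms is already measured in the proton's rest frame.
Leg 4: γ = 1/√(1 − 0.962²) = 1/√0.07456 = 3.662; τ_4 = 23.2/3.662 = 6.335 ms.
Total: 20.10 + 32.30 + 19.60 + 6.335 ms.

τ = 78.3 ms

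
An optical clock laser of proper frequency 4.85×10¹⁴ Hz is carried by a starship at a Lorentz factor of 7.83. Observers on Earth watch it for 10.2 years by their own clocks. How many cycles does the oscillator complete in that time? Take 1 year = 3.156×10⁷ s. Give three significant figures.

γ = 7.83
During 10.2 years of lab time, the oscillator's proper time advances by τ = Δt/γ = 10.2/7.830 = 1.303 years = 4.111×10⁷ s.
N = f × τ = 4.85×10¹⁴ × 4.111×10⁷ = 1.994×10²².

N = 1.99×10²²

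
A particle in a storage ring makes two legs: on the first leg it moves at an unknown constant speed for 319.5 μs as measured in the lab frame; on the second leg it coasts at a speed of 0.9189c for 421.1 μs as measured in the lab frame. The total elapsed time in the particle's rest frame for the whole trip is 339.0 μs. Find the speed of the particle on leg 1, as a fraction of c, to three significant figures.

β = 0.841

Leg 1: speed unknown; τ_1 = 319.5/γ_1.
Leg 2: γ = 1/√(1 − 0.9189²) = 1/√0.1556 = 2.535; τ_2 = 421.1/2.535 = 166.1 μs.
Total proper time: τ_1 + 166.1 = 339.0, so τ_1 = 339.0 − 166.1 = 172.9 μs.
γ_1 = 319.5/172.9 = 1.848; β = √(1 − 1/γ²) = √0.7072.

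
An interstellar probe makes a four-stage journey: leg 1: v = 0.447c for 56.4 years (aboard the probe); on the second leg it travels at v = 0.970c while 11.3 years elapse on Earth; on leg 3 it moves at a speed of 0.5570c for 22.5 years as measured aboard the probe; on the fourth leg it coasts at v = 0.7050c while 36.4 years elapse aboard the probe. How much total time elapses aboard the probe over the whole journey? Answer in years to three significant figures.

Leg 1: 56.4 years is already measured aboard the probe.
Leg 2: γ = 1/√(1 − 0.970²) = 1/√0.05910 = 4.113; τ_2 = 11.3/4.113 = 2.747 years.
Leg 3: 22.5 years is already measured aboard the probe.
Leg 4: 36.4 years is already measured aboard the probe.
Total: 56.40 + 2.747 + 22.50 + 36.40 years.

τ = 118 years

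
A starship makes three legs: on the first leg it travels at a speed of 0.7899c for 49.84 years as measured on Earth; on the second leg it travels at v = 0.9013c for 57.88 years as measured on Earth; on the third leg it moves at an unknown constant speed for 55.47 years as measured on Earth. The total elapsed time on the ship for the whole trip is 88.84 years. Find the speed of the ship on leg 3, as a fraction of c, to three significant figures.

β = 0.801

Leg 1: γ = 1/√(1 − 0.7899²) = 1/√0.3761 = 1.631; τ_1 = 49.84/1.631 = 30.56 years.
Leg 2: γ = 1/√(1 − 0.9013²) = 1/√0.1877 = 2.308; τ_2 = 57.88/2.308 = 25.07 years.
Leg 3: speed unknown; τ_3 = 55.47/γ_3.
Total proper time: 30.56 + 25.07 + τ_3 = 88.84, so τ_3 = 88.84 − 55.64 = 33.20 years.
γ_3 = 55.47/33.20 = 1.671; β = √(1 − 1/γ²) = √0.6417.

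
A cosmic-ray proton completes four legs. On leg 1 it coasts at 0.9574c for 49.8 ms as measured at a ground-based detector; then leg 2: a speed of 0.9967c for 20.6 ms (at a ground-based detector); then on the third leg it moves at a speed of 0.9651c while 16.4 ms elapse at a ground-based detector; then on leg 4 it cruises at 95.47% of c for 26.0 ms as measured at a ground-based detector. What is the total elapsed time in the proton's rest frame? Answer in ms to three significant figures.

Leg 1: γ = 1/√(1 − 0.9574²) = 1/√0.08339 = 3.463; τ_1 = 49.8/3.463 = 14.38 ms.
Leg 2: γ = 1/√(1 − 0.9967²) = 1/√0.006589 = 12.32; τ_2 = 20.6/12.32 = 1.672 ms.
Leg 3: γ = 1/√(1 − 0.9651²) = 1/√0.06858 = 3.819; τ_3 = 16.4/3.819 = 4.295 ms.
Leg 4: β = 0.9547; γ = 1/√(1 − 0.9547²) = 1/√0.08855 = 3.361; τ_4 = 26.0/3.361 = 7.737 ms.
Total: 14.38 + 1.672 + 4.295 + 7.737 ms.

τ = 28.1 ms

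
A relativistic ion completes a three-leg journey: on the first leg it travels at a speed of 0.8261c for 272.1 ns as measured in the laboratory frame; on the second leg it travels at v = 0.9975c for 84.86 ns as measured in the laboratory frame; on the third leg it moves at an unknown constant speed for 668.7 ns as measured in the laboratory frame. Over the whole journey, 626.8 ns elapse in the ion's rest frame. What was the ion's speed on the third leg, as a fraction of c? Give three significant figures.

Leg 1: γ = 1/√(1 − 0.8261²) = 1/√0.3176 = 1.775; τ_1 = 272.1/1.775 = 153.3 ns.
Leg 2: γ = 1/√(1 − 0.9975²) = 1/√0.004994 = 14.15; τ_2 = 84.86/14.15 = 5.997 ns.
Leg 3: speed unknown; τ_3 = 668.7/γ_3.
Total proper time: 153.3 + 5.997 + τ_3 = 626.8, so τ_3 = 626.8 − 159.3 = 467.5 ns.
γ_3 = 668.7/467.5 = 1.430; β = √(1 − 1/γ²) = √0.5113.

β = 0.715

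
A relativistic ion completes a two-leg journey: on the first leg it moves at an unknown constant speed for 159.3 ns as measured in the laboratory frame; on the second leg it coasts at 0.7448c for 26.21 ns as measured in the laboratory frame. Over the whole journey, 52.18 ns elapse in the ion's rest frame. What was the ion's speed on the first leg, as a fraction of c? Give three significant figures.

Leg 1: speed unknown; τ_1 = 159.3/γ_1.
Leg 2: γ = 1/√(1 − 0.7448²) = 1/√0.4453 = 1.499; τ_2 = 26.21/1.499 = 17.49 ns.
Total proper time: τ_1 + 17.49 = 52.18, so τ_1 = 52.18 − 17.49 = 34.69 ns.
γ_1 = 159.3/34.69 = 4.592; β = √(1 − 1/γ²) = √0.9526.

β = 0.976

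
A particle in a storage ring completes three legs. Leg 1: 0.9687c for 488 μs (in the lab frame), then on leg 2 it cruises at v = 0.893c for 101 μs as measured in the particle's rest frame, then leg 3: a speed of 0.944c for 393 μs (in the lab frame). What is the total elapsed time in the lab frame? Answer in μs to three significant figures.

Δt = 1110 μs

Leg 1: 488 μs is already measured in the lab frame.
Leg 2: γ = 1/√(1 − 0.893²) = 1/√0.2026 = 2.222; Δt_2 = 2.222 × 101 = 224.4 μs.
Leg 3: 393 μs is already measured in the lab frame.
Total: 488.0 + 224.4 + 393.0 μs.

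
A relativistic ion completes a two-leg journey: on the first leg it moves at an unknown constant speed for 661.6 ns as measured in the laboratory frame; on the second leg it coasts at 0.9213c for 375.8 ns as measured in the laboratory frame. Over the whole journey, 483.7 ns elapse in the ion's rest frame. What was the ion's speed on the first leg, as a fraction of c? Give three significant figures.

β = 0.860

Leg 1: speed unknown; τ_1 = 661.6/γ_1.
Leg 2: γ = 1/√(1 − 0.9213²) = 1/√0.1512 = 2.572; τ_2 = 375.8/2.572 = 146.1 ns.
Total proper time: τ_1 + 146.1 = 483.7, so τ_1 = 483.7 − 146.1 = 337.6 ns.
γ_1 = 661.6/337.6 = 1.960; β = √(1 − 1/γ²) = √0.7397.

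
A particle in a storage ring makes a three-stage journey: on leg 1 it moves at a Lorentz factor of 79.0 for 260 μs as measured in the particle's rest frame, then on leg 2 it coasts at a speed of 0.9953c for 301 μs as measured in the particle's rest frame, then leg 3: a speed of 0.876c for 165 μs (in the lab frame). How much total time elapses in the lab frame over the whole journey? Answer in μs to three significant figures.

Leg 1: γ = 79.0; Δt_1 = 79.00 × 260 = 2.054×10⁴ μs.
Leg 2: γ = 1/√(1 − 0.9953²) = 1/√0.009378 = 10.33; Δt_2 = 10.33 × 301 = 3108 μs.
Leg 3: 165 μs is already measured in the lab frame.
Total: 2.054×10⁴ + 3108 + 165.0 μs.

Δt = 2.38×10⁴ μs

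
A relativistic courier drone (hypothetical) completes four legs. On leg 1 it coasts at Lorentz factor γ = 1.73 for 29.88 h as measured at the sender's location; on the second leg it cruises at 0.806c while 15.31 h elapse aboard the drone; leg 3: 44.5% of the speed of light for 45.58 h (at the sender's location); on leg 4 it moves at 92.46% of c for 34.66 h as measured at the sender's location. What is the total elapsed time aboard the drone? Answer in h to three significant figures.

Leg 1: γ = 1.73; τ_1 = 29.88/1.730 = 17.27 h.
Leg 2: 15.31 h is already measured aboard the drone.
Leg 3: β = 0.445; γ = 1/√(1 − 0.445²) = 1/√0.8020 = 1.117; τ_3 = 45.58/1.117 = 40.82 h.
Leg 4: β = 0.9246; γ = 1/√(1 − 0.9246²) = 1/√0.1451 = 2.625; τ_4 = 34.66/2.625 = 13.20 h.
Total: 17.27 + 15.31 + 40.82 + 13.20 h.

τ = 86.6 h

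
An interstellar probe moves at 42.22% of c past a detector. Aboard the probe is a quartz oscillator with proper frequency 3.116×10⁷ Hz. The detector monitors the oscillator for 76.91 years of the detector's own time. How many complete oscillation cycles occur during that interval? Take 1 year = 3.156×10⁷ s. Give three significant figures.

N = 6.86×10¹⁶

β = 0.4222; γ = 1/√(1 − 0.4222²) = 1/√0.8217 = 1.103
During 76.91 years of lab time, the oscillator's proper time advances by τ = Δt/γ = 76.91/1.103 = 69.72 years = 2.200×10⁹ s.
N = f × τ = 3.116×10⁷ × 2.200×10⁹ = 6.856×10¹⁶.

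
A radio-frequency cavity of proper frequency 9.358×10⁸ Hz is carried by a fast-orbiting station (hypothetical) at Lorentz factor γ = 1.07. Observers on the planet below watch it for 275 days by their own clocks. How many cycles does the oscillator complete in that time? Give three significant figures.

γ = 1.07
During 275 days of lab time, the oscillator's proper time advances by τ = Δt/γ = 275/1.070 = 257.0 days = 2.221×10⁷ s.
N = f × τ = 9.358×10⁸ × 2.221×10⁷ = 2.078×10¹⁶.

N = 2.08×10¹⁶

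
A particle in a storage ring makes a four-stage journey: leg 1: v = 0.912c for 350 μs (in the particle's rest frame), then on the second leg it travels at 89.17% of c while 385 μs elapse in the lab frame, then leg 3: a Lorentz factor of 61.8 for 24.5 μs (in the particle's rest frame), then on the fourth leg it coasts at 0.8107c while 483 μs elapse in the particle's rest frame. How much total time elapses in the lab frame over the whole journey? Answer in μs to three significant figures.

Δt = 3580 μs

Leg 1: γ = 1/√(1 − 0.912²) = 1/√0.1683 = 2.438; Δt_1 = 2.438 × 350 = 853.3 μs.
Leg 2: 385 μs is already measured in the lab frame.
Leg 3: γ = 61.8; Δt_3 = 61.80 × 24.5 = 1514 μs.
Leg 4: γ = 1/√(1 − 0.8107²) = 1/√0.3428 = 1.708; Δt_4 = 1.708 × 483 = 825.0 μs.
Total: 853.3 + 385.0 + 1514 + 825.0 μs.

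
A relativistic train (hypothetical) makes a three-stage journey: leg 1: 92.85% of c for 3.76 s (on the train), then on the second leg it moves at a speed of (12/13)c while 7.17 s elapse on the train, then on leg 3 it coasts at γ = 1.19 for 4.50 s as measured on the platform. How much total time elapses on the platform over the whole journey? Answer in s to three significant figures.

Leg 1: β = 0.9285; γ = 1/√(1 − 0.9285²) = 1/√0.1379 = 2.693; Δt_1 = 2.693 × 3.76 = 10.13 s.
Leg 2: γ = 1/√(1 − (12/13)²) = 13/5 = 2.600; Δt_2 = 2.600 × 7.17 = 18.64 s.
Leg 3: 4.50 s is already measured on the platform.
Total: 10.13 + 18.64 + 4.500 s.

Δt = 33.3 s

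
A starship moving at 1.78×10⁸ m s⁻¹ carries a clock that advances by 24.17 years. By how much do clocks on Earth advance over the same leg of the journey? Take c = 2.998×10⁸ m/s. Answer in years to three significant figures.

β = 1.78×10⁸/2.998×10⁸ = 0.5937; γ = 1/√(1 − 0.5937²) = 1.243
The interval measured on the ship is the proper time (both events occur at the same place in that frame); the lab-frame interval is Δt = γτ = 1.243 × 24.17 years.

Δt = 30.0 years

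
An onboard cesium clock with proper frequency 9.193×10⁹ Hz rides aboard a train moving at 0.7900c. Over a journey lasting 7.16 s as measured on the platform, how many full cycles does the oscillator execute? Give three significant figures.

γ = 1/√(1 − 0.7900²) = 1/√0.3759 = 1.631
The oscillator's own cycle count is N = f × τ where τ is the proper time on the train. τ = Δt/γ = 7.16/1.631 = 4.390 s = 4.390×10⁰ s.
N = 9.193×10⁹ × 4.390×10⁰ = 4.036×10¹⁰.

N = 4.04×10¹⁰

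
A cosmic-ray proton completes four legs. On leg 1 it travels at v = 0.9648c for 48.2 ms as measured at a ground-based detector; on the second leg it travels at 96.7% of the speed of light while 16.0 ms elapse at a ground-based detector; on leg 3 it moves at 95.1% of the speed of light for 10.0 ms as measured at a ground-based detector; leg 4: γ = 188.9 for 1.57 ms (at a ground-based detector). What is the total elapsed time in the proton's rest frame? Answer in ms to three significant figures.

τ = 19.9 ms

Leg 1: γ = 1/√(1 − 0.9648²) = 1/√0.06916 = 3.803; τ_1 = 48.2/3.803 = 12.68 ms.
Leg 2: β = 0.967; γ = 1/√(1 − 0.967²) = 1/√0.06491 = 3.925; τ_2 = 16.0/3.925 = 4.076 ms.
Leg 3: β = 0.951; γ = 1/√(1 − 0.951²) = 1/√0.09560 = 3.234; τ_3 = 10.0/3.234 = 3.092 ms.
Leg 4: γ = 188.9; τ_4 = 1.57/188.9 = 0.008311 ms.
Total: 12.68 + 4.076 + 3.092 + 0.008311 ms.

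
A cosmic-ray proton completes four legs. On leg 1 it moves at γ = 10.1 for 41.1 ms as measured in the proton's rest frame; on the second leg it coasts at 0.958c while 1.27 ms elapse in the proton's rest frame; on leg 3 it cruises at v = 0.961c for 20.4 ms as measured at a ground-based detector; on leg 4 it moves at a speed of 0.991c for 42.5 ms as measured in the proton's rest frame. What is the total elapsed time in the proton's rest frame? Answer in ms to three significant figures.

Leg 1: 41.1 ms is already measured in the proton's rest frame.
Leg 2: 1.27 ms is already measured in the proton's rest frame.
Leg 3: γ = 1/√(1 − 0.961²) = 1/√0.07648 = 3.616; τ_3 = 20.4/3.616 = 5.642 ms.
Leg 4: 42.5 ms is already measured in the proton's rest frame.
Total: 41.10 + 1.270 + 5.642 + 42.50 ms.

τ = 90.5 ms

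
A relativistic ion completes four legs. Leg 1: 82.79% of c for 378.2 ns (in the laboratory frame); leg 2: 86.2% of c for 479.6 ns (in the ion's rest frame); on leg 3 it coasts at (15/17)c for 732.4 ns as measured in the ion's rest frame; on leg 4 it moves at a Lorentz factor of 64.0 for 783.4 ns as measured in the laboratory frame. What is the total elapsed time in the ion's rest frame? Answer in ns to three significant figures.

Leg 1: β = 0.8279; γ = 1/√(1 − 0.8279²) = 1/√0.3146 = 1.783; τ_1 = 378.2/1.783 = 212.1 ns.
Leg 2: 479.6 ns is already measured in the ion's rest frame.
Leg 3: 732.4 ns is already measured in the ion's rest frame.
Leg 4: γ = 64.0; τ_4 = 783.4/64.00 = 12.24 ns.
Total: 212.1 + 479.6 + 732.4 + 12.24 ns.

τ = 1440 ns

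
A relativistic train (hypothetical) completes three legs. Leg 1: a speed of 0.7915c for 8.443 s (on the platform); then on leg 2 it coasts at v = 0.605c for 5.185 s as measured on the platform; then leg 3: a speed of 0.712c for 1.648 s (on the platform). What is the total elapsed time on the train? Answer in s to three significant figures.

Leg 1: γ = 1/√(1 − 0.7915²) = 1/√0.3735 = 1.636; τ_1 = 8.443/1.636 = 5.160 s.
Leg 2: γ = 1/√(1 − 0.605²) = 1/√0.6340 = 1.256; τ_2 = 5.185/1.256 = 4.128 s.
Leg 3: γ = 1/√(1 − 0.712²) = 1/√0.4931 = 1.424; τ_3 = 1.648/1.424 = 1.157 s.
Total: 5.160 + 4.128 + 1.157 s.

τ = 10.4 s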